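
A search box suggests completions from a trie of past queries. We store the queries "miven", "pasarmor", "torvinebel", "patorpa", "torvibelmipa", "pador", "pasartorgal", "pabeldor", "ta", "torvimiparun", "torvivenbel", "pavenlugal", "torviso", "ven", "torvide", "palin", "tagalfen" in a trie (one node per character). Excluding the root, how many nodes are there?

Count nodes per top-level branch (shared prefixes stored once):
  'm'-branch (miven): 5 nodes
  'p'-branch (pabeldor, pador, palin, pasarmor, pasartorgal, patorpa, pavenlugal): 39 nodes
  't'-branch (ta, tagalfen, torvibelmipa, torvide, torvimiparun, torvinebel, torviso, torvivenbel): 41 nodes
  'v'-branch (ven): 3 nodes
Sum: 88

88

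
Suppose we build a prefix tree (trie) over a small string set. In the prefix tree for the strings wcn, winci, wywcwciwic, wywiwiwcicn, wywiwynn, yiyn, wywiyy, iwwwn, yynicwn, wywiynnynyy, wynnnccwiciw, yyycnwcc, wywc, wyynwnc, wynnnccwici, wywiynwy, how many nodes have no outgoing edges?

A leaf is a node with no children — equivalently, the end of a word that is not a proper prefix of any other stored word.
Those words: "iwwwn", "wcn", "winci", "wynnnccwiciw", "wywcwciwic", "wywiwiwcicn", "wywiwynn", "wywiynnynyy", "wywiynwy", "wywiyy", "wyynwnc", "yiyn", "yynicwn", "yyycnwcc"
Leaf count: 14

14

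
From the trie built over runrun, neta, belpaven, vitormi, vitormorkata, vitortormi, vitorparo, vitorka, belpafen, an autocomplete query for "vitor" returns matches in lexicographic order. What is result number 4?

Words with prefix "vitor", in lexicographic order: "vitorka", "vitormi", "vitormorkata", "vitorparo", "vitortormi"
The 4th is vitorparo.

vitorparo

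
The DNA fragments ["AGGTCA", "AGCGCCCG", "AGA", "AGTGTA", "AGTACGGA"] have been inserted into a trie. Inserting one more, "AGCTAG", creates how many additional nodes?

3

The longest prefix of "AGCTAG" already in the trie is "AGC" (length 3).
So 6 − 3 = 3 new nodes.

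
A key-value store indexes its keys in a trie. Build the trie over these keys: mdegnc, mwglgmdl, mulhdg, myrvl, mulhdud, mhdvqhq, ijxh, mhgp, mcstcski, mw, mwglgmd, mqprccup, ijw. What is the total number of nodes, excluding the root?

51

For each word, the new-node count is its length minus the longest prefix already in the trie:
  "mdegnc" → 6 new (m, d, e, g, n, c)
  "mwglgmdl" → prefix "m" already present; 7 new (w, g, l, g, m, d, l)
  "mulhdg" → prefix "m" already present; 5 new (u, l, h, d, g)
  "myrvl" → prefix "m" already present; 4 new (y, r, v, l)
  "mulhdud" → prefix "mulhd" already present; 2 new (u, d)
  "mhdvqhq" → prefix "m" already present; 6 new (h, d, v, q, h, q)
  "ijxh" → 4 new (i, j, x, h)
  "mhgp" → prefix "mh" already present; 2 new (g, p)
  "mcstcski" → prefix "m" already present; 7 new (c, s, t, c, s, k, i)
  "mw" → prefix "mw" already present; 0 new (none)
  "mwglgmd" → prefix "mwglgmd" already present; 0 new (none)
  "mqprccup" → prefix "m" already present; 7 new (q, p, r, c, c, u, p)
  "ijw" → prefix "ij" already present; 1 new (w)
Total nodes = 6 + 7 + 5 + 4 + 2 + 6 + 4 + 2 + 7 + 0 + 0 + 7 + 1 = 51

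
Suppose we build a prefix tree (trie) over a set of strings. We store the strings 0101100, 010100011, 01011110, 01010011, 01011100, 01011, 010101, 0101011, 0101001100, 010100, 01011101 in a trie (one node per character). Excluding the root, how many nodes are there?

24

Trace insertions, counting only characters that open a new branch:
  "0101100" → 7 new (0, 1, 0, 1, 1, 0, 0)
  "010100011" → prefix "0101" already present; 5 new (0, 0, 0, 1, 1)
  "01011110" → prefix "01011" already present; 3 new (1, 1, 0)
  "01010011" → prefix "010100" already present; 2 new (1, 1)
  "01011100" → prefix "010111" already present; 2 new (0, 0)
  "01011" → prefix "01011" already present; 0 new (none)
  "010101" → prefix "01010" already present; 1 new (1)
  "0101011" → prefix "010101" already present; 1 new (1)
  "0101001100" → prefix "01010011" already present; 2 new (0, 0)
  "010100" → prefix "010100" already present; 0 new (none)
  "01011101" → prefix "0101110" already present; 1 new (1)
Total nodes = 7 + 5 + 3 + 2 + 2 + 0 + 1 + 1 + 2 + 0 + 1 = 24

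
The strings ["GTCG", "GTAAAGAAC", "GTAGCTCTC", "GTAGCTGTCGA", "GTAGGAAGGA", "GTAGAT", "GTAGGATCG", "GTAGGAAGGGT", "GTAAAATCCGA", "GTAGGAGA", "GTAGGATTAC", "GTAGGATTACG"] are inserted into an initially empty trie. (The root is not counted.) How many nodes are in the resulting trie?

47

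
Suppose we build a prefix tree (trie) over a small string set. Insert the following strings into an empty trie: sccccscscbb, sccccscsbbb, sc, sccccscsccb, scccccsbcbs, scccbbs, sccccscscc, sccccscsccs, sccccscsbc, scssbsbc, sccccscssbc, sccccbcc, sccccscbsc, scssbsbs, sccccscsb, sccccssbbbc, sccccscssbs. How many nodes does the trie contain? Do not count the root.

For each word, the new-node count is its length minus the longest prefix already in the trie:
  "sccccscscbb" → 11 new (s, c, c, c, c, s, c, s, c, b, b)
  "sccccscsbbb" → prefix "sccccscs" already present; 3 new (b, b, b)
  "sc" → prefix "sc" already present; 0 new (none)
  "sccccscsccb" → prefix "sccccscsc" already present; 2 new (c, b)
  "scccccsbcbs" → prefix "scccc" already present; 6 new (c, s, b, c, b, s)
  "scccbbs" → prefix "sccc" already present; 3 new (b, b, s)
  "sccccscscc" → prefix "sccccscscc" already present; 0 new (none)
  "sccccscsccs" → prefix "sccccscscc" already present; 1 new (s)
  "sccccscsbc" → prefix "sccccscsb" already present; 1 new (c)
  "scssbsbc" → prefix "sc" already present; 6 new (s, s, b, s, b, c)
  "sccccscssbc" → prefix "sccccscs" already present; 3 new (s, b, c)
  "sccccbcc" → prefix "scccc" already present; 3 new (b, c, c)
  "sccccscbsc" → prefix "sccccsc" already present; 3 new (b, s, c)
  "scssbsbs" → prefix "scssbsb" already present; 1 new (s)
  "sccccscsb" → prefix "sccccscsb" already present; 0 new (none)
  "sccccssbbbc" → prefix "sccccs" already present; 5 new (s, b, b, b, c)
  "sccccscssbs" → prefix "sccccscssb" already present; 1 new (s)
Total nodes = 11 + 3 + 0 + 2 + 6 + 3 + 0 + 1 + 1 + 6 + 3 + 3 + 3 + 1 + 0 + 5 + 1 = 49

49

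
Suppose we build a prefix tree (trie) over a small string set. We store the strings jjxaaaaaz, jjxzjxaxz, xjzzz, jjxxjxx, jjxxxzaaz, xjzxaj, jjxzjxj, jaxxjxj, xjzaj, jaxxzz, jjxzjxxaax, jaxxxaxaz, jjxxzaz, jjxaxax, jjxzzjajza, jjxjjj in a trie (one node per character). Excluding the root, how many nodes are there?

67

For each word, the new-node count is its length minus the longest prefix already in the trie:
  "jjxaaaaaz" → 9 new (j, j, x, a, a, a, a, a, z)
  "jjxzjxaxz" → prefix "jjx" already present; 6 new (z, j, x, a, x, z)
  "xjzzz" → 5 new (x, j, z, z, z)
  "jjxxjxx" → prefix "jjx" already present; 4 new (x, j, x, x)
  "jjxxxzaaz" → prefix "jjxx" already present; 5 new (x, z, a, a, z)
  "xjzxaj" → prefix "xjz" already present; 3 new (x, a, j)
  "jjxzjxj" → prefix "jjxzjx" already present; 1 new (j)
  "jaxxjxj" → prefix "j" already present; 6 new (a, x, x, j, x, j)
  "xjzaj" → prefix "xjz" already present; 2 new (a, j)
  "jaxxzz" → prefix "jaxx" already present; 2 new (z, z)
  "jjxzjxxaax" → prefix "jjxzjx" already present; 4 new (x, a, a, x)
  "jaxxxaxaz" → prefix "jaxx" already present; 5 new (x, a, x, a, z)
  "jjxxzaz" → prefix "jjxx" already present; 3 new (z, a, z)
  "jjxaxax" → prefix "jjxa" already present; 3 new (x, a, x)
  "jjxzzjajza" → prefix "jjxz" already present; 6 new (z, j, a, j, z, a)
  "jjxjjj" → prefix "jjx" already present; 3 new (j, j, j)
Total nodes = 9 + 6 + 5 + 4 + 5 + 3 + 1 + 6 + 2 + 2 + 4 + 5 + 3 + 3 + 6 + 3 = 67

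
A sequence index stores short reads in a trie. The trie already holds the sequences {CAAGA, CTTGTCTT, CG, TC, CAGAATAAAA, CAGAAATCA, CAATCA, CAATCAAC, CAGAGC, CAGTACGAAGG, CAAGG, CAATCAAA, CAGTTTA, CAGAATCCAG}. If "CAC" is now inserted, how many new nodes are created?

"CA" is already a path in the trie; the remaining "C" must be added.
So 3 − 2 = 1 new nodes.

1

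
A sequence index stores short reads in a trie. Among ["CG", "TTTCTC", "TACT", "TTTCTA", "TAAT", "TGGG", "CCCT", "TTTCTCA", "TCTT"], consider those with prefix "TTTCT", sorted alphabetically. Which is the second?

TTTCTC

Filter for "TTTCT…" and sort: "TTTCTA", "TTTCTC", "TTTCTCA"
Position 2: TTTCTC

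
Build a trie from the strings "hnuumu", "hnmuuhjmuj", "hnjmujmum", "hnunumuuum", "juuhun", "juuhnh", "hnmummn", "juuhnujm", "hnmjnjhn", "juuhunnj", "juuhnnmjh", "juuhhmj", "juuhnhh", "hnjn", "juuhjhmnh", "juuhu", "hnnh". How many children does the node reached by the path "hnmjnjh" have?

1

The children of the "hnmjnjh" node are the distinct next characters among strings starting with "hnmjnjh".
Characters that immediately follow "hnmjnjh" among the stored strings: {n}.
That node has 1 child edge.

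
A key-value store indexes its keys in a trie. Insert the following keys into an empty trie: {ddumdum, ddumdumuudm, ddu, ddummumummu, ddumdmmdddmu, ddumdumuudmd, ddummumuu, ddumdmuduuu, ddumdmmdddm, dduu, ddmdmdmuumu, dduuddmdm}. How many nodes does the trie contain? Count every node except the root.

47

Trace insertions, counting only characters that open a new branch:
  "ddumdum" → 7 new (d, d, u, m, d, u, m)
  "ddumdumuudm" → prefix "ddumdum" already present; 4 new (u, u, d, m)
  "ddu" → prefix "ddu" already present; 0 new (none)
  "ddummumummu" → prefix "ddum" already present; 7 new (m, u, m, u, m, m, u)
  "ddumdmmdddmu" → prefix "ddumd" already present; 7 new (m, m, d, d, d, m, u)
  "ddumdumuudmd" → prefix "ddumdumuudm" already present; 1 new (d)
  "ddummumuu" → prefix "ddummumu" already present; 1 new (u)
  "ddumdmuduuu" → prefix "ddumdm" already present; 5 new (u, d, u, u, u)
  "ddumdmmdddm" → prefix "ddumdmmdddm" already present; 0 new (none)
  "dduu" → prefix "ddu" already present; 1 new (u)
  "ddmdmdmuumu" → prefix "dd" already present; 9 new (m, d, m, d, m, u, u, m, u)
  "dduuddmdm" → prefix "dduu" already present; 5 new (d, d, m, d, m)
Total nodes = 7 + 4 + 0 + 7 + 7 + 1 + 1 + 5 + 0 + 1 + 9 + 5 = 47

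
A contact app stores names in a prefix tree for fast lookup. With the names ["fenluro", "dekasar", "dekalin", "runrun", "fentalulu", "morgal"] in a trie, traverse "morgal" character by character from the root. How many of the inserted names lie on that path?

1

Walk "morgal" from the root; an end-of-word marker is hit whenever a stored word is a prefix of "morgal".
Prefixes of the query that are stored words: "morgal"
Count: 1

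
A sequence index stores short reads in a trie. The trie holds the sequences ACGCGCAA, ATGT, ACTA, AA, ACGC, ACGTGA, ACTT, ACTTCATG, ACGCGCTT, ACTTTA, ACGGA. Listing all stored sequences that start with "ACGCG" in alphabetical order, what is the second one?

Words with prefix "ACGCG", in lexicographic order: "ACGCGCAA", "ACGCGCTT"
Position 2: ACGCGCTT

ACGCGCTT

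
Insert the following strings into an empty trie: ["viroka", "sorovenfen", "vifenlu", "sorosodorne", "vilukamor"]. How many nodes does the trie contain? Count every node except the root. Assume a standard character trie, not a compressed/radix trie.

Count nodes per top-level branch (shared prefixes stored once):
  's'-branch (sorosodorne, sorovenfen): 17 nodes
  'v'-branch (vifenlu, vilukamor, viroka): 18 nodes
Sum: 35

35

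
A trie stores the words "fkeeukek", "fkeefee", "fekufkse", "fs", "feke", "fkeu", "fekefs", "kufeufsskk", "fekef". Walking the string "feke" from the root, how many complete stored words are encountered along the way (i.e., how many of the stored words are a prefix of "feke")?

1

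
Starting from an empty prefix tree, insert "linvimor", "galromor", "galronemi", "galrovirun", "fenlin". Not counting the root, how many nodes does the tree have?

Trie structure (* marks end of a word):
(root)
├─ f
│  └─ e
│     └─ n
│        └─ l
│           └─ i
│              └─ n *
├─ g
│  └─ a
│     └─ l
│        └─ r
│           └─ o
│              ├─ m
│              │  └─ o
│              │     └─ r *
│              ├─ n
│              │  └─ e
│              │     └─ m
│              │        └─ i *
│              └─ v
│                 └─ i
│                    └─ r
│                       └─ u
│                          └─ n *
└─ l
   └─ i
      └─ n
         └─ v
            └─ i
               └─ m
                  └─ o
                     └─ r *
Counting every labelled node above: 31.

31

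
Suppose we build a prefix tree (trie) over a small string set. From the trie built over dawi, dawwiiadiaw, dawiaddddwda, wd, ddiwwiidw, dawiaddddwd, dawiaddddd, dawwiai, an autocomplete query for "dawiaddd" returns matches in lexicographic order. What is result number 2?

dawiaddddwd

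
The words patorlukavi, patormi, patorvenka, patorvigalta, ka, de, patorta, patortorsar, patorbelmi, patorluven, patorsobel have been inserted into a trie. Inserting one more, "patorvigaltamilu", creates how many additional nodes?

4

Walking "patorvigaltamilu" from the root, the first 12 characters ("patorvigalta") follow existing edges; "m" is the first miss.
So 16 − 12 = 4 new nodes.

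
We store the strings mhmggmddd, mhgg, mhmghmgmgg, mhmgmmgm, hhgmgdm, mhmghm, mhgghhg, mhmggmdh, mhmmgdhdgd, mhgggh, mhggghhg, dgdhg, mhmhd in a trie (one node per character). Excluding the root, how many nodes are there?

For each word, the new-node count is its length minus the longest prefix already in the trie:
  "mhmggmddd" → 9 new (m, h, m, g, g, m, d, d, d)
  "mhgg" → prefix "mh" already present; 2 new (g, g)
  "mhmghmgmgg" → prefix "mhmg" already present; 6 new (h, m, g, m, g, g)
  "mhmgmmgm" → prefix "mhmg" already present; 4 new (m, m, g, m)
  "hhgmgdm" → 7 new (h, h, g, m, g, d, m)
  "mhmghm" → prefix "mhmghm" already present; 0 new (none)
  "mhgghhg" → prefix "mhgg" already present; 3 new (h, h, g)
  "mhmggmdh" → prefix "mhmggmd" already present; 1 new (h)
  "mhmmgdhdgd" → prefix "mhm" already present; 7 new (m, g, d, h, d, g, d)
  "mhgggh" → prefix "mhgg" already present; 2 new (g, h)
  "mhggghhg" → prefix "mhgggh" already present; 2 new (h, g)
  "dgdhg" → 5 new (d, g, d, h, g)
  "mhmhd" → prefix "mhm" already present; 2 new (h, d)
Total nodes = 9 + 2 + 6 + 4 + 7 + 0 + 3 + 1 + 7 + 2 + 2 + 5 + 2 = 50

50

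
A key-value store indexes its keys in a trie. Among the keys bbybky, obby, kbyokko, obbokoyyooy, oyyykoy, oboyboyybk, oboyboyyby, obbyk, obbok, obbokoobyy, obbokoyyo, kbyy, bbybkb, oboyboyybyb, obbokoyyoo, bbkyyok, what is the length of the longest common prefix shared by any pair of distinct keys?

The deepest shared node is where two words last agree before diverging.
"obbokoyyoo" and "obbokoyyooy" agree on "obbokoyyoo" (10 characters) before diverging; nothing deeper is shared.
Longest shared-prefix length: 10

10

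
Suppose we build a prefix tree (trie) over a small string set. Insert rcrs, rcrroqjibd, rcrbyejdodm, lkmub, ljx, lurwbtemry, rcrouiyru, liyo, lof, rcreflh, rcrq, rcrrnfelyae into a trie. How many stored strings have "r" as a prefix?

Filter for entries beginning with "r":
Words under "r": rcrbyejdodm, rcreflh, rcrouiyru, rcrq, rcrrnfelyae, rcrroqjibd, rcrs
Count: 7

7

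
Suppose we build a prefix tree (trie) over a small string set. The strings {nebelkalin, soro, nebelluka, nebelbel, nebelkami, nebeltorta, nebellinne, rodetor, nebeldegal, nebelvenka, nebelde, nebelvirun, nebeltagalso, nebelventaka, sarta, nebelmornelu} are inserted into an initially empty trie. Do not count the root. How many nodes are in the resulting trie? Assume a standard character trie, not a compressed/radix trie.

74

Trace insertions, counting only characters that open a new branch:
  "nebelkalin" → 10 new (n, e, b, e, l, k, a, l, i, n)
  "soro" → 4 new (s, o, r, o)
  "nebelluka" → prefix "nebel" already present; 4 new (l, u, k, a)
  "nebelbel" → prefix "nebel" already present; 3 new (b, e, l)
  "nebelkami" → prefix "nebelka" already present; 2 new (m, i)
  "nebeltorta" → prefix "nebel" already present; 5 new (t, o, r, t, a)
  "nebellinne" → prefix "nebell" already present; 4 new (i, n, n, e)
  "rodetor" → 7 new (r, o, d, e, t, o, r)
  "nebeldegal" → prefix "nebel" already present; 5 new (d, e, g, a, l)
  "nebelvenka" → prefix "nebel" already present; 5 new (v, e, n, k, a)
  "nebelde" → prefix "nebelde" already present; 0 new (none)
  "nebelvirun" → prefix "nebelv" already present; 4 new (i, r, u, n)
  "nebeltagalso" → prefix "nebelt" already present; 6 new (a, g, a, l, s, o)
  "nebelventaka" → prefix "nebelven" already present; 4 new (t, a, k, a)
  "sarta" → prefix "s" already present; 4 new (a, r, t, a)
  "nebelmornelu" → prefix "nebel" already present; 7 new (m, o, r, n, e, l, u)
Total nodes = 10 + 4 + 4 + 3 + 2 + 5 + 4 + 7 + 5 + 5 + 0 + 4 + 6 + 4 + 4 + 7 = 74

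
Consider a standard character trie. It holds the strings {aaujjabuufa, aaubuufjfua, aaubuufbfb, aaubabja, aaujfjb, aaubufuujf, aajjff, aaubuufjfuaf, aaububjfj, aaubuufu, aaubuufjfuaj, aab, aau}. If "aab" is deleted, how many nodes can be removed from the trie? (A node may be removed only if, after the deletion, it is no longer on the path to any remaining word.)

1

After clearing the end-marker at "aab", prune upward until reaching a node still needed by another word.
The suffix "b" (1 node) is used only by "aab"; the node for "aa" still has the child "u", so pruning stops there.
Nodes removed: 1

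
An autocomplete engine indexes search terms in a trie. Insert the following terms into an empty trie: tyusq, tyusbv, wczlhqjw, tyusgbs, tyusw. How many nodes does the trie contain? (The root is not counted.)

19

Trace insertions, counting only characters that open a new branch:
  "tyusq" → 5 new (t, y, u, s, q)
  "tyusbv" → prefix "tyus" already present; 2 new (b, v)
  "wczlhqjw" → 8 new (w, c, z, l, h, q, j, w)
  "tyusgbs" → prefix "tyus" already present; 3 new (g, b, s)
  "tyusw" → prefix "tyus" already present; 1 new (w)
Total nodes = 5 + 2 + 8 + 3 + 1 = 19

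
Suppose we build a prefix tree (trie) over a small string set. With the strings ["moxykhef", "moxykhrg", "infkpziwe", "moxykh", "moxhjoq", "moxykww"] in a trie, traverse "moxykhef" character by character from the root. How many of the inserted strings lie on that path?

2

Traverse "moxykhef" character by character; count nodes along the way that are marked as word ends.
Prefixes of the query that are stored words: "moxykh", "moxykhef"
Count: 2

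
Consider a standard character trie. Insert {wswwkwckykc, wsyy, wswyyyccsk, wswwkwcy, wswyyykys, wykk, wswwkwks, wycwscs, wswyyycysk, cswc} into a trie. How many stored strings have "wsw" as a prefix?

Traverse to the node for "wsw", then collect every word in that subtree.
Words under "wsw": wswwkwckykc, wswwkwcy, wswwkwks, wswyyyccsk, wswyyycysk, wswyyykys
Count: 6

6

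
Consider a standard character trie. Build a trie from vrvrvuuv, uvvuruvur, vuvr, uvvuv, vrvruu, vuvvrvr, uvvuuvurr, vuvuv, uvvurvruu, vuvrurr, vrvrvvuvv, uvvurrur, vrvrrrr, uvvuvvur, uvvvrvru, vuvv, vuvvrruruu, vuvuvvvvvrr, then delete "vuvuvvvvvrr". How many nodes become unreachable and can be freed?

6

After clearing the end-marker at "vuvuvvvvvrr", prune upward until reaching a node still needed by another word.
The suffix "vvvvrr" (6 nodes) is used only by "vuvuvvvvvrr"; "vuvuv" is itself a stored word, so pruning stops there.
Nodes removed: 6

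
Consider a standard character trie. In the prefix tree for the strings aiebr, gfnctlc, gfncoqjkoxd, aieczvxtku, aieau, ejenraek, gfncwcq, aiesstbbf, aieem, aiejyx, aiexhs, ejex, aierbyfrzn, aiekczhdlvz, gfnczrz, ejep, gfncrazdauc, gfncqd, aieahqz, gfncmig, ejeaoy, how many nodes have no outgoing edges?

21

A leaf is a node with no children — equivalently, the end of a word that is not a proper prefix of any other stored word.
Those words: "aieahqz", "aieau", "aiebr", "aieczvxtku", "aieem", "aiejyx", "aiekczhdlvz", "aierbyfrzn", "aiesstbbf", "aiexhs", "ejeaoy", "ejenraek", "ejep", "ejex", "gfncmig", "gfncoqjkoxd", "gfncqd", "gfncrazdauc", "gfnctlc", "gfncwcq", "gfnczrz"
Leaf count: 21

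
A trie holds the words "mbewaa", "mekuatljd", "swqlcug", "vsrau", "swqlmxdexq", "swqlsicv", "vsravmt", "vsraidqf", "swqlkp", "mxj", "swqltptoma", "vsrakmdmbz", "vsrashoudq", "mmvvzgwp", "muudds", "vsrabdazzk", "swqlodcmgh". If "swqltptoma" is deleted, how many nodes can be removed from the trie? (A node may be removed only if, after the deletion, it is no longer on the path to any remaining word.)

6

After clearing the end-marker at "swqltptoma", prune upward until reaching a node still needed by another word.
The suffix "tptoma" (6 nodes) is used only by "swqltptoma"; the node for "swql" still has the child "c", so pruning stops there.
Nodes removed: 6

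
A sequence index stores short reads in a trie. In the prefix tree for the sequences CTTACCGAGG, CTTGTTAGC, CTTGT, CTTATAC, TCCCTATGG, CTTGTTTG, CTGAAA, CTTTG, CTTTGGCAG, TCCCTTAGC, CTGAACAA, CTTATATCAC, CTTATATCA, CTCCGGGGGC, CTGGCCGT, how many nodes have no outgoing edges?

12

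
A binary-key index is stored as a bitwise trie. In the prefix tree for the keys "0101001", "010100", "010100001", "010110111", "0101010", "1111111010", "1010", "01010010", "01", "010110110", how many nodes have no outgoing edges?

7

Leaves are exactly the stored words that no other stored word extends.
Those words: "010100001", "01010010", "0101010", "010110110", "010110111", "1010", "1111111010"
Leaf count: 7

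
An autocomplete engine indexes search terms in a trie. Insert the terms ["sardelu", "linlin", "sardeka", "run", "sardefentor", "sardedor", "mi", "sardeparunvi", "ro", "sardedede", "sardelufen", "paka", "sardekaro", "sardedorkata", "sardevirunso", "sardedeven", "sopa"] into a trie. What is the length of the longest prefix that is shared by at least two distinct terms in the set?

8

Look for the deepest trie node that still has at least two words in its subtree.
"sardedor" and "sardedorkata" agree on "sardedor" (8 characters) before diverging; nothing deeper is shared.
Longest shared-prefix length: 8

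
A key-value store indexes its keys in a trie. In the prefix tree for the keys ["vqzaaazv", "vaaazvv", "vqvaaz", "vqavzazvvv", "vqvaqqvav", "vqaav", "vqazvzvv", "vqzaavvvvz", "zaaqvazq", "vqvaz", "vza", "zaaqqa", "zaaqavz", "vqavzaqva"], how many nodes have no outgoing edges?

14

A leaf is a node with no children — equivalently, the end of a word that is not a proper prefix of any other stored word.
Those words: "vaaazvv", "vqaav", "vqavzaqva", "vqavzazvvv", "vqazvzvv", "vqvaaz", "vqvaqqvav", "vqvaz", "vqzaaazv", "vqzaavvvvz", "vza", "zaaqavz", "zaaqqa", "zaaqvazq"
Leaf count: 14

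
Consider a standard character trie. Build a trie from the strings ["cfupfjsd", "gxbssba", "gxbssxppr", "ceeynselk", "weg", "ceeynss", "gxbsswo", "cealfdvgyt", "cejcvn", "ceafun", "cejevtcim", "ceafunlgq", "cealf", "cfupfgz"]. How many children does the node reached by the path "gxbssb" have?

Walk "gxbssb" from the root, arriving at one node.
Characters that immediately follow "gxbssb" among the stored strings: {a}.
That node has 1 child edge.

1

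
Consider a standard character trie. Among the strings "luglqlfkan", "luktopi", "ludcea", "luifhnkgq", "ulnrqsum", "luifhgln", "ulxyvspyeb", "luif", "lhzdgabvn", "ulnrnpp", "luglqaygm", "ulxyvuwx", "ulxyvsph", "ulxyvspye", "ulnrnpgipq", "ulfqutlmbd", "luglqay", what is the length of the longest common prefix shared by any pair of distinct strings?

The deepest shared node is where two words last agree before diverging.
e.g. "ulxyvspye" and "ulxyvspyeb" share the prefix "ulxyvspye" of length 9; no pair shares a longer one.
Longest shared-prefix length: 9

9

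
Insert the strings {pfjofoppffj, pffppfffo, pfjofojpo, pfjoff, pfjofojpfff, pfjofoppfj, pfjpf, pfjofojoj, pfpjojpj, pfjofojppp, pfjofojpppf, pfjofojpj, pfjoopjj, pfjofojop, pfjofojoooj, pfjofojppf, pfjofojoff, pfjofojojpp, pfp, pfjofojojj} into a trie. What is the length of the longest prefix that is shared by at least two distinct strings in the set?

10

Equivalently: take the maximum, over all pairs, of their longest common prefix length.
"pfjofojppp" and "pfjofojpppf" agree on "pfjofojppp" (10 characters) before diverging; nothing deeper is shared.
Longest shared-prefix length: 10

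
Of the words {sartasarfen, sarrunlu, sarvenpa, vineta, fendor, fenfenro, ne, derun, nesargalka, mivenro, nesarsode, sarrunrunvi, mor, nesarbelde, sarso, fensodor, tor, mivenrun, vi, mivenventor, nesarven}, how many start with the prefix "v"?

2

Filter for entries beginning with "v":
Matches: "vi", "vineta"
Count: 2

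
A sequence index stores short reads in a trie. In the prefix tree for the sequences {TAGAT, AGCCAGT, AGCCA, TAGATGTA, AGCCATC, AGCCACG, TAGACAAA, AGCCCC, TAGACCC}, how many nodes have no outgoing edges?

A leaf is a node with no children — equivalently, the end of a word that is not a proper prefix of any other stored word.
Those words: "AGCCACG", "AGCCAGT", "AGCCATC", "AGCCCC", "TAGACAAA", "TAGACCC", "TAGATGTA"
Leaf count: 7

7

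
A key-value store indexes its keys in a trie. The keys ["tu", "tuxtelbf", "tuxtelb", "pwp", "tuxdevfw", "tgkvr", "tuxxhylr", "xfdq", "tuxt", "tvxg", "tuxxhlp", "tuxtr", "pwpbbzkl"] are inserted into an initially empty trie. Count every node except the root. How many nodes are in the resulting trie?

40

Trie structure (* marks end of a word):
(root)
├─ p
│  └─ w
│     └─ p *
│        └─ b
│           └─ b
│              └─ z
│                 └─ k
│                    └─ l *
├─ t
│  ├─ g
│  │  └─ k
│  │     └─ v
│  │        └─ r *
│  ├─ u *
│  │  └─ x
│  │     ├─ d
│  │     │  └─ e
│  │     │     └─ v
│  │     │        └─ f
│  │     │           └─ w *
│  │     ├─ t *
│  │     │  ├─ e
│  │     │  │  └─ l
│  │     │  │     └─ b *
│  │     │  │        └─ f *
│  │     │  └─ r *
│  │     └─ x
│  │        └─ h
│  │           ├─ l
│  │           │  └─ p *
│  │           └─ y
│  │              └─ l
│  │                 └─ r *
│  └─ v
│     └─ x
│        └─ g *
└─ x
   └─ f
      └─ d
         └─ q *
Counting every labelled node above: 40.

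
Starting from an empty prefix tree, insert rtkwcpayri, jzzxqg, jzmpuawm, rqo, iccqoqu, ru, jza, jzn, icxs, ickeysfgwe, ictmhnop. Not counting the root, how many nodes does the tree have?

Trace insertions, counting only characters that open a new branch:
  "rtkwcpayri" → 10 new (r, t, k, w, c, p, a, y, r, i)
  "jzzxqg" → 6 new (j, z, z, x, q, g)
  "jzmpuawm" → prefix "jz" already present; 6 new (m, p, u, a, w, m)
  "rqo" → prefix "r" already present; 2 new (q, o)
  "iccqoqu" → 7 new (i, c, c, q, o, q, u)
  "ru" → prefix "r" already present; 1 new (u)
  "jza" → prefix "jz" already present; 1 new (a)
  "jzn" → prefix "jz" already present; 1 new (n)
  "icxs" → prefix "ic" already present; 2 new (x, s)
  "ickeysfgwe" → prefix "ic" already present; 8 new (k, e, y, s, f, g, w, e)
  "ictmhnop" → prefix "ic" already present; 6 new (t, m, h, n, o, p)
Total nodes = 10 + 6 + 6 + 2 + 7 + 1 + 1 + 1 + 2 + 8 + 6 = 50

50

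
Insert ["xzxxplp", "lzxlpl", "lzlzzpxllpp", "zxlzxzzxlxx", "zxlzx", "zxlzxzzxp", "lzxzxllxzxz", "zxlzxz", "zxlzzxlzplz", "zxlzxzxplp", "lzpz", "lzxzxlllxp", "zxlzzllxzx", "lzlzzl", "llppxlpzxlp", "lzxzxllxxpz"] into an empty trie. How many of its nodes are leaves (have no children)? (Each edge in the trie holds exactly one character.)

14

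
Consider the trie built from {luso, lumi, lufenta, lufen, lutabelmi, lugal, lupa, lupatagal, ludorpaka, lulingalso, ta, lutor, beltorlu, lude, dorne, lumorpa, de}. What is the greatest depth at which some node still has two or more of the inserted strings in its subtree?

5

Equivalently: take the maximum, over all pairs, of their longest common prefix length.
e.g. "lufen" and "lufenta" share the prefix "lufen" of length 5; no pair shares a longer one.
Longest shared-prefix length: 5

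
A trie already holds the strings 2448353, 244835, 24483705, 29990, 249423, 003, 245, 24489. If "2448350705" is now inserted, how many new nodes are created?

4

The longest prefix of "2448350705" already in the trie is "244835" (length 6).
So 10 − 6 = 4 new nodes.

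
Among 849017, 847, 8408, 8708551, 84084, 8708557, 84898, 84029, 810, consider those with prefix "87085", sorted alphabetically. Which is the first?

Words with prefix "87085", in lexicographic order: "8708551", "8708557"
Position 1: 8708551

8708551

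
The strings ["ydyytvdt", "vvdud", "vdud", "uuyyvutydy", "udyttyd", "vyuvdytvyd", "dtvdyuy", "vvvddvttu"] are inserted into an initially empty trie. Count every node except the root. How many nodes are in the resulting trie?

55

For each word, the new-node count is its length minus the longest prefix already in the trie:
  "ydyytvdt" → 8 new (y, d, y, y, t, v, d, t)
  "vvdud" → 5 new (v, v, d, u, d)
  "vdud" → prefix "v" already present; 3 new (d, u, d)
  "uuyyvutydy" → 10 new (u, u, y, y, v, u, t, y, d, y)
  "udyttyd" → prefix "u" already present; 6 new (d, y, t, t, y, d)
  "vyuvdytvyd" → prefix "v" already present; 9 new (y, u, v, d, y, t, v, y, d)
  "dtvdyuy" → 7 new (d, t, v, d, y, u, y)
  "vvvddvttu" → prefix "vv" already present; 7 new (v, d, d, v, t, t, u)
Total nodes = 8 + 5 + 3 + 10 + 6 + 9 + 7 + 7 = 55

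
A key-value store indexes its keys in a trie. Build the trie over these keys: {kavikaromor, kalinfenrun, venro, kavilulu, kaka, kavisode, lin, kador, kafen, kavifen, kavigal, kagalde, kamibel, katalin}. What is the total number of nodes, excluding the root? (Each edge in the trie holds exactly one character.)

65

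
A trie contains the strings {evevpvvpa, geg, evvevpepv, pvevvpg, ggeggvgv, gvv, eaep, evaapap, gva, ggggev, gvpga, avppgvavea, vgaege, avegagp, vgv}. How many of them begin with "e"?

Filter for entries beginning with "e":
Words under "e": eaep, evaapap, evevpvvpa, evvevpepv
Count: 4

4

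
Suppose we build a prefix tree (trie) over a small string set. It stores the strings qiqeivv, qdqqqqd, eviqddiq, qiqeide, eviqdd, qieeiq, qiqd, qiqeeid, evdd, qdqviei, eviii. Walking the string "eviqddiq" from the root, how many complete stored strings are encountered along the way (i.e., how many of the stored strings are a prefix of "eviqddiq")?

2

Traverse "eviqddiq" character by character; count nodes along the way that are marked as word ends.
Prefixes of the query that are stored words: "eviqdd", "eviqddiq"
Count: 2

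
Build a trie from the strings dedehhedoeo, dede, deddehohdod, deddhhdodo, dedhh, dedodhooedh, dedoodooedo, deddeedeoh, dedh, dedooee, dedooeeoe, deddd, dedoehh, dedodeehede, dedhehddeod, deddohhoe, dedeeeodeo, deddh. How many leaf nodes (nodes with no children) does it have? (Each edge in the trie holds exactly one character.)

A leaf is a node with no children — equivalently, the end of a word that is not a proper prefix of any other stored word.
Those words: "deddd", "deddeedeoh", "deddehohdod", "deddhhdodo", "deddohhoe", "dedeeeodeo", "dedehhedoeo", "dedhehddeod", "dedhh", "dedodeehede", "dedodhooedh", "dedoehh", "dedoodooedo", "dedooeeoe"
Leaf count: 14

14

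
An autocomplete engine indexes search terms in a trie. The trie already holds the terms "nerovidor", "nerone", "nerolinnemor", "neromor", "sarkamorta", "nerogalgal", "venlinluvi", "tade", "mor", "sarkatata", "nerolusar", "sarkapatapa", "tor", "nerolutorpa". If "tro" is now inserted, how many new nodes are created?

2

"t" is already a path in the trie; the remaining "ro" must be added.
So 3 − 1 = 2 new nodes.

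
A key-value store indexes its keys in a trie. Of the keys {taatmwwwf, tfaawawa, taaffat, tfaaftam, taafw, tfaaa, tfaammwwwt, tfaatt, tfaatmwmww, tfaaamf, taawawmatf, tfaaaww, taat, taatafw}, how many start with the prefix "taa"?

6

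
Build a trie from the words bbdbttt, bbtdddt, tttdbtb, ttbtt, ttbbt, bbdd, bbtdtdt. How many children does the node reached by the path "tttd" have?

Follow the path "tttd" to its node, then look at its outgoing edges.
Distinct next characters after "tttd": b.
That node has 1 child edge.

1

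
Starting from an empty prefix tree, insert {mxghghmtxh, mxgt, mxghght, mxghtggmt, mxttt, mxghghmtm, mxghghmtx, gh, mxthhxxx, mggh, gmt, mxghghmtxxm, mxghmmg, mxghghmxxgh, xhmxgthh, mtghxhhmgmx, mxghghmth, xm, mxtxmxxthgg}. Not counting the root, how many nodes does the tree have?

Trace insertions, counting only characters that open a new branch:
  "mxghghmtxh" → 10 new (m, x, g, h, g, h, m, t, x, h)
  "mxgt" → prefix "mxg" already present; 1 new (t)
  "mxghght" → prefix "mxghgh" already present; 1 new (t)
  "mxghtggmt" → prefix "mxgh" already present; 5 new (t, g, g, m, t)
  "mxttt" → prefix "mx" already present; 3 new (t, t, t)
  "mxghghmtm" → prefix "mxghghmt" already present; 1 new (m)
  "mxghghmtx" → prefix "mxghghmtx" already present; 0 new (none)
  "gh" → 2 new (g, h)
  "mxthhxxx" → prefix "mxt" already present; 5 new (h, h, x, x, x)
  "mggh" → prefix "m" already present; 3 new (g, g, h)
  "gmt" → prefix "g" already present; 2 new (m, t)
  "mxghghmtxxm" → prefix "mxghghmtx" already present; 2 new (x, m)
  "mxghmmg" → prefix "mxgh" already present; 3 new (m, m, g)
  "mxghghmxxgh" → prefix "mxghghm" already present; 4 new (x, x, g, h)
  "xhmxgthh" → 8 new (x, h, m, x, g, t, h, h)
  "mtghxhhmgmx" → prefix "m" already present; 10 new (t, g, h, x, h, h, m, g, m, x)
  "mxghghmth" → prefix "mxghghmt" already present; 1 new (h)
  "xm" → prefix "x" already present; 1 new (m)
  "mxtxmxxthgg" → prefix "mxt" already present; 8 new (x, m, x, x, t, h, g, g)
Total nodes = 10 + 1 + 1 + 5 + 3 + 1 + 0 + 2 + 5 + 3 + 2 + 2 + 3 + 4 + 8 + 10 + 1 + 1 + 8 = 70

70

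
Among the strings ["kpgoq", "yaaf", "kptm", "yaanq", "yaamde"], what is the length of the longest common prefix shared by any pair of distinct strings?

3

Equivalently: take the maximum, over all pairs, of their longest common prefix length.
e.g. "yaaf" and "yaamde" share the prefix "yaa" of length 3; no pair shares a longer one.
Longest shared-prefix length: 3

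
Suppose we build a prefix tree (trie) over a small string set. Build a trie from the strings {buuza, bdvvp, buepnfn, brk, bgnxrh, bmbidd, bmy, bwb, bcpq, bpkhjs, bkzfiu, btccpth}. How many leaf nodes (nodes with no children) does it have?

Leaves are exactly the stored words that no other stored word extends.
Those words: "bcpq", "bdvvp", "bgnxrh", "bkzfiu", "bmbidd", "bmy", "bpkhjs", "brk", "btccpth", "buepnfn", "buuza", "bwb"
Leaf count: 12

12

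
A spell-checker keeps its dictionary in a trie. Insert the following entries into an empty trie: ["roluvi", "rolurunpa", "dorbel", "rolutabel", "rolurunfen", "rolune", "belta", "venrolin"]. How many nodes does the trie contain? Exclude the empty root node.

40

Trace insertions, counting only characters that open a new branch:
  "roluvi" → 6 new (r, o, l, u, v, i)
  "rolurunpa" → prefix "rolu" already present; 5 new (r, u, n, p, a)
  "dorbel" → 6 new (d, o, r, b, e, l)
  "rolutabel" → prefix "rolu" already present; 5 new (t, a, b, e, l)
  "rolurunfen" → prefix "rolurun" already present; 3 new (f, e, n)
  "rolune" → prefix "rolu" already present; 2 new (n, e)
  "belta" → 5 new (b, e, l, t, a)
  "venrolin" → 8 new (v, e, n, r, o, l, i, n)
Total nodes = 6 + 5 + 6 + 5 + 3 + 2 + 5 + 8 = 40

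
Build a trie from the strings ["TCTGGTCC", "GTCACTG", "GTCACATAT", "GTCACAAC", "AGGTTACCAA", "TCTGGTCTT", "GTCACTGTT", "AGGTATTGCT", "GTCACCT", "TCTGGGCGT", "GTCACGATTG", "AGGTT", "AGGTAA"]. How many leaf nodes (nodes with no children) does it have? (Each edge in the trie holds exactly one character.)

11

A leaf is a node with no children — equivalently, the end of a word that is not a proper prefix of any other stored word.
Those words: "AGGTAA", "AGGTATTGCT", "AGGTTACCAA", "GTCACAAC", "GTCACATAT", "GTCACCT", "GTCACGATTG", "GTCACTGTT", "TCTGGGCGT", "TCTGGTCC", "TCTGGTCTT"
Leaf count: 11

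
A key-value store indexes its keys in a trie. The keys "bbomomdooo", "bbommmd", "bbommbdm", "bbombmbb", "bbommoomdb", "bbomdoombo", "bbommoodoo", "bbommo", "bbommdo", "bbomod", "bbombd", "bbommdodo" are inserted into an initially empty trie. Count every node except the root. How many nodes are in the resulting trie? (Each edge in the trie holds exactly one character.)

Trace insertions, counting only characters that open a new branch:
  "bbomomdooo" → 10 new (b, b, o, m, o, m, d, o, o, o)
  "bbommmd" → prefix "bbom" already present; 3 new (m, m, d)
  "bbommbdm" → prefix "bbomm" already present; 3 new (b, d, m)
  "bbombmbb" → prefix "bbom" already present; 4 new (b, m, b, b)
  "bbommoomdb" → prefix "bbomm" already present; 5 new (o, o, m, d, b)
  "bbomdoombo" → prefix "bbom" already present; 6 new (d, o, o, m, b, o)
  "bbommoodoo" → prefix "bbommoo" already present; 3 new (d, o, o)
  "bbommo" → prefix "bbommo" already present; 0 new (none)
  "bbommdo" → prefix "bbomm" already present; 2 new (d, o)
  "bbomod" → prefix "bbomo" already present; 1 new (d)
  "bbombd" → prefix "bbomb" already present; 1 new (d)
  "bbommdodo" → prefix "bbommdo" already present; 2 new (d, o)
Total nodes = 10 + 3 + 3 + 4 + 5 + 6 + 3 + 0 + 2 + 1 + 1 + 2 = 40

40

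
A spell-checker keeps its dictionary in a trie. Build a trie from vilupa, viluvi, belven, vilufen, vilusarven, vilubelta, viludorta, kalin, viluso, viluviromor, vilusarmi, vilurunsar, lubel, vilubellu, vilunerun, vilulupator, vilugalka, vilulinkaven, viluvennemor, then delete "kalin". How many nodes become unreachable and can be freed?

5

Walk "kalin" from the leaf back toward the root, removing each node that no remaining word uses.
No other word shares any prefix with "kalin", so all 5 of its nodes go.
Nodes removed: 5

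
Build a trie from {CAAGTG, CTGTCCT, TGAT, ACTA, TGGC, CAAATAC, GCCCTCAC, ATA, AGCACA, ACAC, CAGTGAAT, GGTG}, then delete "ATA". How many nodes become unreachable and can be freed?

2

After clearing the end-marker at "ATA", prune upward until reaching a node still needed by another word.
The suffix "TA" (2 nodes) is used only by "ATA"; the node for "A" still has the child "C", so pruning stops there.
Nodes removed: 2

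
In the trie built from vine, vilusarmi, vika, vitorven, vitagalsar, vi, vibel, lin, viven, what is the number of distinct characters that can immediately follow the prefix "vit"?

2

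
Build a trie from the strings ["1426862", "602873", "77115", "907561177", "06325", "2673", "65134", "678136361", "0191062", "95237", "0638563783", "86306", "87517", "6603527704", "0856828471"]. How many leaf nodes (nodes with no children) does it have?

Leaves are exactly the stored words that no other stored word extends.
Those words: "0191062", "06325", "0638563783", "0856828471", "1426862", "2673", "602873", "65134", "6603527704", "678136361", "77115", "86306", "87517", "907561177", "95237"
Leaf count: 15

15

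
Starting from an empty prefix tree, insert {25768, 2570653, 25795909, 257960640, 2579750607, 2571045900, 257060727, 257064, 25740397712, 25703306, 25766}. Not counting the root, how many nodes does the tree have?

For each word, the new-node count is its length minus the longest prefix already in the trie:
  "25768" → 5 new (2, 5, 7, 6, 8)
  "2570653" → prefix "257" already present; 4 new (0, 6, 5, 3)
  "25795909" → prefix "257" already present; 5 new (9, 5, 9, 0, 9)
  "257960640" → prefix "2579" already present; 5 new (6, 0, 6, 4, 0)
  "2579750607" → prefix "2579" already present; 6 new (7, 5, 0, 6, 0, 7)
  "2571045900" → prefix "257" already present; 7 new (1, 0, 4, 5, 9, 0, 0)
  "257060727" → prefix "25706" already present; 4 new (0, 7, 2, 7)
  "257064" → prefix "25706" already present; 1 new (4)
  "25740397712" → prefix "257" already present; 8 new (4, 0, 3, 9, 7, 7, 1, 2)
  "25703306" → prefix "2570" already present; 4 new (3, 3, 0, 6)
  "25766" → prefix "2576" already present; 1 new (6)
Total nodes = 5 + 4 + 5 + 5 + 6 + 7 + 4 + 1 + 8 + 4 + 1 = 50

50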